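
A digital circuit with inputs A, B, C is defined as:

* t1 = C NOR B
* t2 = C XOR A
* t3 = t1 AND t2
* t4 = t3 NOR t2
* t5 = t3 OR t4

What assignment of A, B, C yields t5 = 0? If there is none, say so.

A=0, B=0, C=1

t5 = t3 OR t4 must be 0, so both t3 = 0 and t4 = 0.
Check with A=0, B=0, C=1:
t1 = C NOR B = 1 NOR 0 = 0
t2 = C XOR A = 1 XOR 0 = 1
t3 = t1 AND t2 = 0 AND 1 = 0
t4 = t3 NOR t2 = 0 NOR 1 = 0
t5 = t3 OR t4 = 0 OR 0 = 0
So t5 = 0 as required.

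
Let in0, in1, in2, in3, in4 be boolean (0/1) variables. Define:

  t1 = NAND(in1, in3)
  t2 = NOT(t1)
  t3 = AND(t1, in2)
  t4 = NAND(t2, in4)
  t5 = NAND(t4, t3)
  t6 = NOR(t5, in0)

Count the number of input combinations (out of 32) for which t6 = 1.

t6 = NOR(t5, in0) must be 1, so both t5 = 0 and in0 = 0.
t5 = NAND(t4, t3) must be 0, so both t4 = 1 and t3 = 1.
Satisfying assignments:
  in0=0, in1=0, in2=1, in3=0, in4=0
  in0=0, in1=0, in2=1, in3=0, in4=1
  in0=0, in1=0, in2=1, in3=1, in4=0
  in0=0, in1=0, in2=1, in3=1, in4=1
  in0=0, in1=1, in2=1, in3=0, in4=0
  in0=0, in1=1, in2=1, in3=0, in4=1

6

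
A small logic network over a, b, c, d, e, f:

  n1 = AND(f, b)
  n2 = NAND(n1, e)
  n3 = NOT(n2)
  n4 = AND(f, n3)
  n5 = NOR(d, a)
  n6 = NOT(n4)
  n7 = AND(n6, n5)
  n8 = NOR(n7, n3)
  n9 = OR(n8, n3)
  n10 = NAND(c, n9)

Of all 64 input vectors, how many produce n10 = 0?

n10 = NAND(c, n9) must be 0, so both c = 1 and n9 = 1.
n9 = OR(n8, n3) must be 1, so at least one of n8, n3 is 1.
Enumerating the 64 input combinations, 25 give n10 = 0 and 39 give n10 = 1.

25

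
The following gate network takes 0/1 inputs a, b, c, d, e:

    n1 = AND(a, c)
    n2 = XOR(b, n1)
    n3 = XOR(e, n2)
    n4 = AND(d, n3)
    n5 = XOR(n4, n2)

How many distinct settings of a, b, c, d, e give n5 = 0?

n5 = XOR(n4, n2) must be 0, so n4 and n2 are equal.
Enumerating the 32 input combinations, 16 give n5 = 0 and 16 give n5 = 1.

16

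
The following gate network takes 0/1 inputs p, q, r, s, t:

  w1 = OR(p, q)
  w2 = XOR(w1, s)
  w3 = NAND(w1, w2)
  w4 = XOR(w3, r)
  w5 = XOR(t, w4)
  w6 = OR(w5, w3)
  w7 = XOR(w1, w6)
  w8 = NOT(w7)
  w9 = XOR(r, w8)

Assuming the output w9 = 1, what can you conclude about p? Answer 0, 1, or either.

either

Both values of p occur among assignments with w9 = 1:
  p=0: p=0, q=0, r=1, s=0, t=0
  p=1: p=1, q=0, r=0, s=0, t=1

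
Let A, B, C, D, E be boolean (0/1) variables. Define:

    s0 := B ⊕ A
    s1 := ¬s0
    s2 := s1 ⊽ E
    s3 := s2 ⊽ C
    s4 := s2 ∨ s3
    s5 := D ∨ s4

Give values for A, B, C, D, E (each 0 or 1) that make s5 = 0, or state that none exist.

A=1, B=1, C=1, D=0, E=1

s5 = D ∨ s4 must be 0, so both D = 0 and s4 = 0.
s4 = s2 ∨ s3 must be 0, so both s2 = 0 and s3 = 0.
s2 = s1 ⊽ E must be 0, so at least one of s1, E is 1.
Check with A=1, B=1, C=1, D=0, E=1:
s0 = B ⊕ A = 1 ⊕ 1 = 0
s1 = ¬s0 = ¬0 = 1
s2 = s1 ⊽ E = 1 ⊽ 1 = 0
s3 = s2 ⊽ C = 0 ⊽ 1 = 0
s4 = s2 ∨ s3 = 0 ∨ 0 = 0
s5 = D ∨ s4 = 0 ∨ 0 = 0
So s5 = 0 as required.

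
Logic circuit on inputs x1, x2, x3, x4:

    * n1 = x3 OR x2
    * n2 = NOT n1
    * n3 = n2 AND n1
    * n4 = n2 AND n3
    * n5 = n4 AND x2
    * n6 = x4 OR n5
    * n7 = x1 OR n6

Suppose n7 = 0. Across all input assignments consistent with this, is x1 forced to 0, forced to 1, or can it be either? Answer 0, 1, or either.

0

n7 = x1 OR n6 must be 0, so both x1 = 0 and n6 = 0.
n6 = x4 OR n5 must be 0, so both x4 = 0 and n5 = 0.
n5 = n4 AND x2 must be 0, so at least one of n4, x2 is 0.
Every assignment with n7 = 0 has x1 = 0; there are 4 such assignment(s).
  x1=0, x2=0, x3=0, x4=0
  x1=0, x2=0, x3=1, x4=0
  x1=0, x2=1, x3=0, x4=0
  x1=0, x2=1, x3=1, x4=0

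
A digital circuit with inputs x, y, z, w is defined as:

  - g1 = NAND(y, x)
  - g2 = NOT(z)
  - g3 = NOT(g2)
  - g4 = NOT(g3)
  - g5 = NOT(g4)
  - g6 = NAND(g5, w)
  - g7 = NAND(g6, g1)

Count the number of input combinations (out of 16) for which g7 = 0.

g7 = NAND(g6, g1) must be 0, so both g6 = 1 and g1 = 1.
g6 = NAND(g5, w) must be 1, so at least one of g5, w is 0.
Enumerating the 16 input combinations, 9 give g7 = 0 and 7 give g7 = 1.

9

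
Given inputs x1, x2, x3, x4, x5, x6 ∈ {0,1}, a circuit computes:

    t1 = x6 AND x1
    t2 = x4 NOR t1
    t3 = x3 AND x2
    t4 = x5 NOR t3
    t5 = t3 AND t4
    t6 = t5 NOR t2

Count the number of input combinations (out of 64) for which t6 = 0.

t6 = t5 NOR t2 must be 0, so at least one of t5, t2 is 1.
Enumerating the 64 input combinations, 24 give t6 = 0 and 40 give t6 = 1.

24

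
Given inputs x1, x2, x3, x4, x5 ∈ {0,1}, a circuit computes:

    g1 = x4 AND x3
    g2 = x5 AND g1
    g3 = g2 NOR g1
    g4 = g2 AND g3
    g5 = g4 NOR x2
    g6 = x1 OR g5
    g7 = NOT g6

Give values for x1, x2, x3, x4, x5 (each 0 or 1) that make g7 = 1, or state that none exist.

g7 = NOT g6 must be 1, so g6 = 0.
g6 = x1 OR g5 must be 0, so both x1 = 0 and g5 = 0.
g5 = g4 NOR x2 must be 0, so at least one of g4, x2 is 1.
Check with x1=0 x2=1 x3=0 x4=0 x5=1:
g1 = x4 AND x3 = 0 AND 0 = 0
g2 = x5 AND g1 = 1 AND 0 = 0
g3 = g2 NOR g1 = 0 NOR 0 = 1
g4 = g2 AND g3 = 0 AND 1 = 0
g5 = g4 NOR x2 = 0 NOR 1 = 0
g6 = x1 OR g5 = 0 OR 0 = 0
g7 = NOT g6 = NOT 0 = 1
So g7 = 1 as required.

x1=0 x2=1 x3=0 x4=0 x5=1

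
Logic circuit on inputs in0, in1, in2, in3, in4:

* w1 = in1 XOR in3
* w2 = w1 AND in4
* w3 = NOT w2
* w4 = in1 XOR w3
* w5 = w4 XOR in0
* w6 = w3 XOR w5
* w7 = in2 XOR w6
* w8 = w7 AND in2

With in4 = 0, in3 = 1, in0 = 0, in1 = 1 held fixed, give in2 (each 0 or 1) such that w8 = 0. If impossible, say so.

w8 = w7 AND in2 must be 0, so at least one of w7, in2 is 0.
Check with in4 = 0, in3 = 1, in0 = 0, in1 = 1 and in2=1:
w1 = in1 XOR in3 = 1 XOR 1 = 0
w2 = w1 AND in4 = 0 AND 0 = 0
w3 = NOT w2 = NOT 0 = 1
w4 = in1 XOR w3 = 1 XOR 1 = 0
w5 = w4 XOR in0 = 0 XOR 0 = 0
w6 = w3 XOR w5 = 1 XOR 0 = 1
w7 = in2 XOR w6 = 1 XOR 1 = 0
w8 = w7 AND in2 = 0 AND 1 = 0
So w8 = 0.

in2=1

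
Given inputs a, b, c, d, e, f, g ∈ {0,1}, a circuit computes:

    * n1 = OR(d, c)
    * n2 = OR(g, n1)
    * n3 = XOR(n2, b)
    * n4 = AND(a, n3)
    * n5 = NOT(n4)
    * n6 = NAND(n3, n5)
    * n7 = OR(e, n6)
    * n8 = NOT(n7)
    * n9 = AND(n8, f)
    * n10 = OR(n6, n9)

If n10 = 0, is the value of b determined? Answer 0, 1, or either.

either

Both values of b occur among assignments with n10 = 0:
  b=0: a=0, b=0, c=0, d=0, e=0, f=0, g=1
  b=1: a=0, b=1, c=0, d=0, e=0, f=0, g=0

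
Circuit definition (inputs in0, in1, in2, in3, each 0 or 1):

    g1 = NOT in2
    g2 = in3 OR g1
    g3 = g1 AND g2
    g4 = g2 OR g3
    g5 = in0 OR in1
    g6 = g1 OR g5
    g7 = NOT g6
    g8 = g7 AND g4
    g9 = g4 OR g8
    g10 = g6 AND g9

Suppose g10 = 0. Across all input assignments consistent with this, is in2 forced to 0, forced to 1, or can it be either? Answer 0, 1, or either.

g10 = g6 AND g9 must be 0, so at least one of g6, g9 is 0.
Every assignment with g10 = 0 has in2 = 1; there are 5 such assignment(s).

1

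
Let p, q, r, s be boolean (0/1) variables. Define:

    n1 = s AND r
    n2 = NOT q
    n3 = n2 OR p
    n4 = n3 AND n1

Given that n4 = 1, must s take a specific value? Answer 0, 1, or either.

1

n4 = n3 AND n1 must be 1, so both n3 = 1 and n1 = 1.
n3 = n2 OR p must be 1, so at least one of n2, p is 1.
n1 = s AND r must be 1, so both s = 1 and r = 1.
Every assignment with n4 = 1 has s = 1; there are 3 such assignment(s).
  p=0, q=0, r=1, s=1
  p=1, q=0, r=1, s=1
  p=1, q=1, r=1, s=1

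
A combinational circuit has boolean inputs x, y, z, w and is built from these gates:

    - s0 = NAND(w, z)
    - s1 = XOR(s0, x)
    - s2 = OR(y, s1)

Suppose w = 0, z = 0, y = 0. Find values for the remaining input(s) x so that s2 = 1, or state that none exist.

s2 = OR(y, s1) must be 1, so at least one of y, s1 is 1.
Check with w = 0, z = 0, y = 0 and x=0:
s0 = NAND(w, z) = NAND(0, 0) = 1
s1 = XOR(s0, x) = XOR(1, 0) = 1
s2 = OR(y, s1) = OR(0, 1) = 1
So s2 = 1.

x=0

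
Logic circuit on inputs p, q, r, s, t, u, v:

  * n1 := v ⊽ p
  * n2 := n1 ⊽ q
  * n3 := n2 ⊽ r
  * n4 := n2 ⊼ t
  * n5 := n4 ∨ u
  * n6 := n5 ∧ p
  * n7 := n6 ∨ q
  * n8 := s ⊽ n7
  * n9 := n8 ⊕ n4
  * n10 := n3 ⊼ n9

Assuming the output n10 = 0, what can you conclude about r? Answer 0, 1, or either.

n10 = n3 ⊼ n9 must be 0, so both n3 = 1 and n9 = 1.
n3 = n2 ⊽ r must be 1, so both n2 = 0 and r = 0.
n9 = n8 ⊕ n4 must be 1, so n8 and n4 differ.
Every assignment with n10 = 0 has r = 0; there are 36 such assignment(s).

0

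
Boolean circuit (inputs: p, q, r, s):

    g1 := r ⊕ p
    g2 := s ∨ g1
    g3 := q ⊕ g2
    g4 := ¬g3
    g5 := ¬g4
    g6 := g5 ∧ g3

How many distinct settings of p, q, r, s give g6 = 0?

g6 = g5 ∧ g3 must be 0, so at least one of g5, g3 is 0.
Enumerating the 16 input combinations, 8 give g6 = 0 and 8 give g6 = 1.

8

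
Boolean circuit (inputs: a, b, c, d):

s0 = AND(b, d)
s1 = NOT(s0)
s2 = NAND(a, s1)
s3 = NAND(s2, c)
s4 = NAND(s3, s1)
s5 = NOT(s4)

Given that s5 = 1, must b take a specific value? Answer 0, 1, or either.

Both values of b occur among assignments with s5 = 1:
  b=0: a=0, b=0, c=0, d=0
  b=1: a=0, b=1, c=0, d=0

either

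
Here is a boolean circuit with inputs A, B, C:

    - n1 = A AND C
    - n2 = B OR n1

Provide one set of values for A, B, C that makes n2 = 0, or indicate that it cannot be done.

A=1, B=0, C=0

Check with A=1, B=0, C=0:
n1 = A AND C = 1 AND 0 = 0
n2 = B OR n1 = 0 OR 0 = 0
So n2 = 0 as required.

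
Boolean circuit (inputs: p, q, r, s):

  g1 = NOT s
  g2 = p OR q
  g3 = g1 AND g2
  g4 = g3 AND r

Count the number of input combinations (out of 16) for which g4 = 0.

g4 = g3 AND r must be 0, so at least one of g3, r is 0.
Enumerating the 16 input combinations, 13 give g4 = 0 and 3 give g4 = 1.

13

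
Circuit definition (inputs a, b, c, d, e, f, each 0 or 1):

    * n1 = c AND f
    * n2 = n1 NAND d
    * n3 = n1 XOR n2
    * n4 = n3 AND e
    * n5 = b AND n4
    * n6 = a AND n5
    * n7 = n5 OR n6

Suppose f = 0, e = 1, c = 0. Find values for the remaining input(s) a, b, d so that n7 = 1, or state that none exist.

Check with f = 0, e = 1, c = 0 and a=0, b=1, d=1:
n1 = c AND f = 0 AND 0 = 0
n2 = n1 NAND d = 0 NAND 1 = 1
n3 = n1 XOR n2 = 0 XOR 1 = 1
n4 = n3 AND e = 1 AND 1 = 1
n5 = b AND n4 = 1 AND 1 = 1
n6 = a AND n5 = 0 AND 1 = 0
n7 = n5 OR n6 = 1 OR 0 = 1
So n7 = 1.

a=0 b=1 d=1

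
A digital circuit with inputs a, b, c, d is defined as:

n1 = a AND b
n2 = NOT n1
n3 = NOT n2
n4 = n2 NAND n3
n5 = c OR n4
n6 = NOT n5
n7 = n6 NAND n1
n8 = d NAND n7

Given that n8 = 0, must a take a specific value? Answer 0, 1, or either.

Both values of a occur among assignments with n8 = 0:
  a=0: a=0, b=0, c=0, d=1
  a=1: a=1, b=0, c=0, d=1

either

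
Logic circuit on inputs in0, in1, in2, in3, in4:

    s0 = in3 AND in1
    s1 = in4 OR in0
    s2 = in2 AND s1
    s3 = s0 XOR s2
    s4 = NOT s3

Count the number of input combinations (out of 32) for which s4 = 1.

18

s4 = NOT s3 must be 1, so s3 = 0.
s3 = s0 XOR s2 must be 0, so s0 and s2 are equal.
Enumerating the 32 input combinations, 18 give s4 = 1 and 14 give s4 = 0.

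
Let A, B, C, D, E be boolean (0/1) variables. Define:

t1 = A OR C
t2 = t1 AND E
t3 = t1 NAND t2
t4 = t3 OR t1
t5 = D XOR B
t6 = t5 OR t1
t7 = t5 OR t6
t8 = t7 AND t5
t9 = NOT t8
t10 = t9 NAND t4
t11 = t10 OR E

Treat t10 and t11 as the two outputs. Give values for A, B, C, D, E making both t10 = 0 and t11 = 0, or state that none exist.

A=1, B=0, C=1, D=0, E=0

Check with A=1, B=0, C=1, D=0, E=0:
t1 = A OR C = 1 OR 1 = 1
t2 = t1 AND E = 1 AND 0 = 0
t3 = t1 NAND t2 = 1 NAND 0 = 1
t4 = t3 OR t1 = 1 OR 1 = 1
t5 = D XOR B = 0 XOR 0 = 0
t6 = t5 OR t1 = 0 OR 1 = 1
t7 = t5 OR t6 = 0 OR 1 = 1
t8 = t7 AND t5 = 1 AND 0 = 0
t9 = NOT t8 = NOT 0 = 1
t10 = t9 NAND t4 = 1 NAND 1 = 0
t11 = t10 OR E = 0 OR 0 = 0
So t10 = 0 and t11 = 0.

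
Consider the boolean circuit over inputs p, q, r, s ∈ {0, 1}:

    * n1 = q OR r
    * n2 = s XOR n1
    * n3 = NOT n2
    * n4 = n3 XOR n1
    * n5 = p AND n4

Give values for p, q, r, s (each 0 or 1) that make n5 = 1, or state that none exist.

p=1, q=0, r=1, s=0

Check with p=1, q=0, r=1, s=0:
n1 = q OR r = 0 OR 1 = 1
n2 = s XOR n1 = 0 XOR 1 = 1
n3 = NOT n2 = NOT 1 = 0
n4 = n3 XOR n1 = 0 XOR 1 = 1
n5 = p AND n4 = 1 AND 1 = 1
So n5 = 1 as required.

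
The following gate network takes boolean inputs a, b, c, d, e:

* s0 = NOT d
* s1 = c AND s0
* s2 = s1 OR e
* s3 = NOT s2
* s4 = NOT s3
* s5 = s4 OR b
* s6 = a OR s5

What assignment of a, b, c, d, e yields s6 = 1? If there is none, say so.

a=1, b=0, c=1, d=0, e=1

Check with a=1, b=0, c=1, d=0, e=1:
s0 = NOT d = NOT 0 = 1
s1 = c AND s0 = 1 AND 1 = 1
s2 = s1 OR e = 1 OR 1 = 1
s3 = NOT s2 = NOT 1 = 0
s4 = NOT s3 = NOT 0 = 1
s5 = s4 OR b = 1 OR 0 = 1
s6 = a OR s5 = 1 OR 1 = 1
So s6 = 1 as required.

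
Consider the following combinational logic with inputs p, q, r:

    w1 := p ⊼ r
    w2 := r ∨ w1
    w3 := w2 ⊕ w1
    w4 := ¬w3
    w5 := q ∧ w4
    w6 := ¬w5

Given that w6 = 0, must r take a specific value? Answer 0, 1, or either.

either

Both values of r occur among assignments with w6 = 0:
  r=0: p=0, q=1, r=0
  r=1: p=0, q=1, r=1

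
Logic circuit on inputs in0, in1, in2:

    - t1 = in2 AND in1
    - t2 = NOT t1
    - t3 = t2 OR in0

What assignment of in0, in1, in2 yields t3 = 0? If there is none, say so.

Check with in0=0, in1=1, in2=1:
t1 = in2 AND in1 = 1 AND 1 = 1
t2 = NOT t1 = NOT 1 = 0
t3 = t2 OR in0 = 0 OR 0 = 0
So t3 = 0 as required.

in0=0, in1=1, in2=1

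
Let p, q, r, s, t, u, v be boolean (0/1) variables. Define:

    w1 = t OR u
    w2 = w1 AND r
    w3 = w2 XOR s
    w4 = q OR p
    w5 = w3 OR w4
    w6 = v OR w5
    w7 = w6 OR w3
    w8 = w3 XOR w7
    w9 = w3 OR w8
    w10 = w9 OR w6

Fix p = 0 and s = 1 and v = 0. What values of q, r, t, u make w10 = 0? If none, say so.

q=0, r=1, t=0, u=1

w10 = w9 OR w6 must be 0, so both w9 = 0 and w6 = 0.
Check with p = 0 and s = 1 and v = 0 and q=0, r=1, t=0, u=1:
w1 = t OR u = 0 OR 1 = 1
w2 = w1 AND r = 1 AND 1 = 1
w3 = w2 XOR s = 1 XOR 1 = 0
w4 = q OR p = 0 OR 0 = 0
w5 = w3 OR w4 = 0 OR 0 = 0
w6 = v OR w5 = 0 OR 0 = 0
w7 = w6 OR w3 = 0 OR 0 = 0
w8 = w3 XOR w7 = 0 XOR 0 = 0
w9 = w3 OR w8 = 0 OR 0 = 0
w10 = w9 OR w6 = 0 OR 0 = 0
So w10 = 0.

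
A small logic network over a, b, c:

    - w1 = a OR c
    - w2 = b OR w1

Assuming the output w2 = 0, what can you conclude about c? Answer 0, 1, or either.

w2 = b OR w1 must be 0, so both b = 0 and w1 = 0.
w1 = a OR c must be 0, so both a = 0 and c = 0.
Every assignment with w2 = 0 has c = 0; there are 1 such assignment(s).
  a=0, b=0, c=0

0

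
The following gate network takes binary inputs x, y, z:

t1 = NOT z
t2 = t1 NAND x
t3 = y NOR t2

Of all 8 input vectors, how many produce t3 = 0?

t3 = y NOR t2 must be 0, so at least one of y, t2 is 1.
Enumerating the 8 input combinations, 7 give t3 = 0 and 1 give t3 = 1.

7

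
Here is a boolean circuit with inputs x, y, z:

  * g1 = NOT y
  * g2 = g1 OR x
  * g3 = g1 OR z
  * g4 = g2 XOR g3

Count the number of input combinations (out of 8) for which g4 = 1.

g4 = g2 XOR g3 must be 1, so g2 and g3 differ.
Enumerating the 8 input combinations, 2 give g4 = 1 and 6 give g4 = 0.

2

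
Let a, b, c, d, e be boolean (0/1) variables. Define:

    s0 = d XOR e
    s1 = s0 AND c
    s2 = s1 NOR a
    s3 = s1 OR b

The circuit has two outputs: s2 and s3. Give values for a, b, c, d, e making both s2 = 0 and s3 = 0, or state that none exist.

a=1, b=0, c=1, d=1, e=1

Check with a=1, b=0, c=1, d=1, e=1:
s0 = d XOR e = 1 XOR 1 = 0
s1 = s0 AND c = 0 AND 1 = 0
s2 = s1 NOR a = 0 NOR 1 = 0
s3 = s1 OR b = 0 OR 0 = 0
So s2 = 0 and s3 = 0.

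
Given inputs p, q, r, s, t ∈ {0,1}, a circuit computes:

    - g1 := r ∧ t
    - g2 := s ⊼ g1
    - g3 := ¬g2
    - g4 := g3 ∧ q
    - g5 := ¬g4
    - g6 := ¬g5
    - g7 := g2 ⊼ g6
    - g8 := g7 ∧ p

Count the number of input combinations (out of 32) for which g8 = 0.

16

g8 = g7 ∧ p must be 0, so at least one of g7, p is 0.
Enumerating the 32 input combinations, 16 give g8 = 0 and 16 give g8 = 1.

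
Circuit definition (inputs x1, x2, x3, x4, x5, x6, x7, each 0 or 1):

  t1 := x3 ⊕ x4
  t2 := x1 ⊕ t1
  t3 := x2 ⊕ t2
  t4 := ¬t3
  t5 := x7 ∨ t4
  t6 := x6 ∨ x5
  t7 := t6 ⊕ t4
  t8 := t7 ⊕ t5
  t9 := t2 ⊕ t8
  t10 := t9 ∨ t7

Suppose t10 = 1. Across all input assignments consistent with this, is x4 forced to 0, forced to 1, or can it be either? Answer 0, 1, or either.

either

Both values of x4 occur among assignments with t10 = 1:
  x4=0: x1=0, x2=0, x3=0, x4=0, x5=0, x6=0, x7=0
  x4=1: x1=0, x2=0, x3=0, x4=1, x5=0, x6=0, x7=0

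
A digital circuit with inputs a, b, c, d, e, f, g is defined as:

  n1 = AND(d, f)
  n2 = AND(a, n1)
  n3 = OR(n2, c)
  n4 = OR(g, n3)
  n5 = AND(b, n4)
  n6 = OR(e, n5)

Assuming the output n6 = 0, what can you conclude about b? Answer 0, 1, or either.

Both values of b occur among assignments with n6 = 0:
  b=0: a=0, b=0, c=0, d=0, e=0, f=0, g=0
  b=1: a=0, b=1, c=0, d=0, e=0, f=0, g=0

either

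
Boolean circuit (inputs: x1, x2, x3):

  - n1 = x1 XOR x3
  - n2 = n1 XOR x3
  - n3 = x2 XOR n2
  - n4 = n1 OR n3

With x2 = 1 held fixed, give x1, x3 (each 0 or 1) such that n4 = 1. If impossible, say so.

x1=0, x3=1

Check with x2 = 1 and x1=0, x3=1:
n1 = x1 XOR x3 = 0 XOR 1 = 1
n2 = n1 XOR x3 = 1 XOR 1 = 0
n3 = x2 XOR n2 = 1 XOR 0 = 1
n4 = n1 OR n3 = 1 OR 1 = 1
So n4 = 1.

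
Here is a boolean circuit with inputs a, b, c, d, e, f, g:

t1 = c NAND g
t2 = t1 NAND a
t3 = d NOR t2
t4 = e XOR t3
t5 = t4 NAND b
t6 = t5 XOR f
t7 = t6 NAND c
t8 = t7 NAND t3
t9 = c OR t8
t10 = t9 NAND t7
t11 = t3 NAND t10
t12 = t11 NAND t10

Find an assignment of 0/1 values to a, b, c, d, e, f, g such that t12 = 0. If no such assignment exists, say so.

Check with a=1 b=0 c=1 d=1 e=0 f=0 g=0:
t1 = c NAND g = 1 NAND 0 = 1
t2 = t1 NAND a = 1 NAND 1 = 0
t3 = d NOR t2 = 1 NOR 0 = 0
t4 = e XOR t3 = 0 XOR 0 = 0
t5 = t4 NAND b = 0 NAND 0 = 1
t6 = t5 XOR f = 1 XOR 0 = 1
t7 = t6 NAND c = 1 NAND 1 = 0
t8 = t7 NAND t3 = 0 NAND 0 = 1
t9 = c OR t8 = 1 OR 1 = 1
t10 = t9 NAND t7 = 1 NAND 0 = 1
t11 = t3 NAND t10 = 0 NAND 1 = 1
t12 = t11 NAND t10 = 1 NAND 1 = 0
So t12 = 0 as required.

a=1 b=0 c=1 d=1 e=0 f=0 g=0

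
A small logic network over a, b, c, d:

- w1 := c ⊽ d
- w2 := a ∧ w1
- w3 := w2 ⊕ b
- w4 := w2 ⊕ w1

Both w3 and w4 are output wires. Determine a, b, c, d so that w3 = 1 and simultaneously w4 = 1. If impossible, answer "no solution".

a=0 b=1 c=0 d=0

Check with a=0 b=1 c=0 d=0:
w1 = c ⊽ d = 0 ⊽ 0 = 1
w2 = a ∧ w1 = 0 ∧ 1 = 0
w3 = w2 ⊕ b = 0 ⊕ 1 = 1
w4 = w2 ⊕ w1 = 0 ⊕ 1 = 1
So w3 = 1 and w4 = 1.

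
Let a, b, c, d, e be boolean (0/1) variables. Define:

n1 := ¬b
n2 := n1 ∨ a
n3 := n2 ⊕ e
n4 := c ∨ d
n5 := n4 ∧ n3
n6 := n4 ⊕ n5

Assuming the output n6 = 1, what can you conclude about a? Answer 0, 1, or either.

Both values of a occur among assignments with n6 = 1:
  a=0: a=0, b=0, c=0, d=1, e=1
  a=1: a=1, b=0, c=0, d=1, e=1

either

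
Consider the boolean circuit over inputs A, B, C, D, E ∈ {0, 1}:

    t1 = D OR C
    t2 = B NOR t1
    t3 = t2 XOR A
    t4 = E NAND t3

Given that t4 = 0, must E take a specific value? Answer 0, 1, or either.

1

t4 = E NAND t3 must be 0, so both E = 1 and t3 = 1.
t3 = t2 XOR A must be 1, so t2 and A differ.
Every assignment with t4 = 0 has E = 1; there are 8 such assignment(s).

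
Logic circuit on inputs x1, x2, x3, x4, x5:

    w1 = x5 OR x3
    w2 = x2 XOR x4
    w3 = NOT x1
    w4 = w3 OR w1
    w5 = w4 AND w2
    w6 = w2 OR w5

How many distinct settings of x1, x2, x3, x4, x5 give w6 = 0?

w6 = w2 OR w5 must be 0, so both w2 = 0 and w5 = 0.
w2 = x2 XOR x4 must be 0, so x2 and x4 are equal.
Enumerating the 32 input combinations, 16 give w6 = 0 and 16 give w6 = 1.

16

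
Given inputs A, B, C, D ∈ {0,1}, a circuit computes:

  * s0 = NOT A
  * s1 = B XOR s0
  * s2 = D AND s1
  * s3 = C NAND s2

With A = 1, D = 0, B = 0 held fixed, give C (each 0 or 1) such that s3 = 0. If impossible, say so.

With A = 1, D = 0, B = 0 fixed, none of the 2 settings of C give s3 = 0.
For example, with C=0:
s0 = NOT A = NOT 1 = 0
s1 = B XOR s0 = 0 XOR 0 = 0
s2 = D AND s1 = 0 AND 0 = 0
s3 = C NAND s2 = 0 NAND 0 = 1
giving s3 = 1 ≠ 0.

no solution exists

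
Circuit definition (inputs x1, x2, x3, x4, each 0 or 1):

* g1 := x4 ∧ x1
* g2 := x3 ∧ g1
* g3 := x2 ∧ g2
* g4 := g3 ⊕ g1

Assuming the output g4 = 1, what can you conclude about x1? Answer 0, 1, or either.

1

g4 = g3 ⊕ g1 must be 1, so g3 and g1 differ.
Every assignment with g4 = 1 has x1 = 1; there are 3 such assignment(s).
  x1=1, x2=0, x3=0, x4=1
  x1=1, x2=0, x3=1, x4=1
  x1=1, x2=1, x3=0, x4=1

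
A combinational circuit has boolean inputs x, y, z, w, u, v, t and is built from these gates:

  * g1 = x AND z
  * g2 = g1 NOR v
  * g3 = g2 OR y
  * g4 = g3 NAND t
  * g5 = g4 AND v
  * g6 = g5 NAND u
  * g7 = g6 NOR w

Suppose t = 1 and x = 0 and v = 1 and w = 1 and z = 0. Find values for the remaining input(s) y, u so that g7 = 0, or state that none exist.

y=1, u=0

g7 = g6 NOR w must be 0, so at least one of g6, w is 1.
Check with t = 1 and x = 0 and v = 1 and w = 1 and z = 0 and y=1, u=0:
g1 = x AND z = 0 AND 0 = 0
g2 = g1 NOR v = 0 NOR 1 = 0
g3 = g2 OR y = 0 OR 1 = 1
g4 = g3 NAND t = 1 NAND 1 = 0
g5 = g4 AND v = 0 AND 1 = 0
g6 = g5 NAND u = 0 NAND 0 = 1
g7 = g6 NOR w = 1 NOR 1 = 0
So g7 = 0.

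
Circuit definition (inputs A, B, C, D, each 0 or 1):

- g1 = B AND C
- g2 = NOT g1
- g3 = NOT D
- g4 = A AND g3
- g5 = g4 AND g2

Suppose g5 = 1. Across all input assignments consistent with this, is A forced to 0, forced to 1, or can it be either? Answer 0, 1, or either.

1

g5 = g4 AND g2 must be 1, so both g4 = 1 and g2 = 1.
g4 = A AND g3 must be 1, so both A = 1 and g3 = 1.
Every assignment with g5 = 1 has A = 1; there are 3 such assignment(s).
  A=1, B=0, C=0, D=0
  A=1, B=0, C=1, D=0
  A=1, B=1, C=0, D=0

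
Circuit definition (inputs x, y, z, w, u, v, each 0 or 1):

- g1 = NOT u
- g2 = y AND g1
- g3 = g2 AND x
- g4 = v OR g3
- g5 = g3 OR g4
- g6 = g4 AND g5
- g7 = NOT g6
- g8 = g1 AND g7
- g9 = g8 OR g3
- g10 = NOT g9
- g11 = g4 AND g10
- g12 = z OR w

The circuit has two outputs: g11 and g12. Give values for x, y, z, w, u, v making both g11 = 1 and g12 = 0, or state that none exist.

Check with x=0, y=1, z=0, w=0, u=1, v=1:
g1 = NOT u = NOT 1 = 0
g2 = y AND g1 = 1 AND 0 = 0
g3 = g2 AND x = 0 AND 0 = 0
g4 = v OR g3 = 1 OR 0 = 1
g5 = g3 OR g4 = 0 OR 1 = 1
g6 = g4 AND g5 = 1 AND 1 = 1
g7 = NOT g6 = NOT 1 = 0
g8 = g1 AND g7 = 0 AND 0 = 0
g9 = g8 OR g3 = 0 OR 0 = 0
g10 = NOT g9 = NOT 0 = 1
g11 = g4 AND g10 = 1 AND 1 = 1
g12 = z OR w = 0 OR 0 = 0
So g11 = 1 and g12 = 0.

x=0, y=1, z=0, w=0, u=1, v=1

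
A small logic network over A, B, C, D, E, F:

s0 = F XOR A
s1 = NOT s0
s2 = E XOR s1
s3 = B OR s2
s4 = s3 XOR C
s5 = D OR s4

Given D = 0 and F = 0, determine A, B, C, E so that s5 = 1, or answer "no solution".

Check with D = 0 and F = 0 and A=0, B=0, C=0, E=0:
s0 = F XOR A = 0 XOR 0 = 0
s1 = NOT s0 = NOT 0 = 1
s2 = E XOR s1 = 0 XOR 1 = 1
s3 = B OR s2 = 0 OR 1 = 1
s4 = s3 XOR C = 1 XOR 0 = 1
s5 = D OR s4 = 0 OR 1 = 1
So s5 = 1.

A=0 B=0 C=0 E=0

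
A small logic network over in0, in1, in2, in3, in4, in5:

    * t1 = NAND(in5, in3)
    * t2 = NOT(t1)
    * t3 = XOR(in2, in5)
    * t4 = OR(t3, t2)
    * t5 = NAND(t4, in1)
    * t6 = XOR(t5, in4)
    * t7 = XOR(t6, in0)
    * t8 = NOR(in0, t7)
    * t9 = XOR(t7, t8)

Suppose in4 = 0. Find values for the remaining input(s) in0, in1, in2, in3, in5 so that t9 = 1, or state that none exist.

in0=0 in1=0 in2=0 in3=1 in5=0

Check with in4 = 0 and in0=0, in1=0, in2=0, in3=1, in5=0:
t1 = NAND(in5, in3) = NAND(0, 1) = 1
t2 = NOT(t1) = NOT 1 = 0
t3 = XOR(in2, in5) = XOR(0, 0) = 0
t4 = OR(t3, t2) = OR(0, 0) = 0
t5 = NAND(t4, in1) = NAND(0, 0) = 1
t6 = XOR(t5, in4) = XOR(1, 0) = 1
t7 = XOR(t6, in0) = XOR(1, 0) = 1
t8 = NOR(in0, t7) = NOR(0, 1) = 0
t9 = XOR(t7, t8) = XOR(1, 0) = 1
So t9 = 1.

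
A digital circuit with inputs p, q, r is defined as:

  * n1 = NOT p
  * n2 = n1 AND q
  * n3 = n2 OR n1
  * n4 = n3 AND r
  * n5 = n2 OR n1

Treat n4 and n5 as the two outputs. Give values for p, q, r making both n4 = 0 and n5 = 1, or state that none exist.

Check with p=0 q=0 r=0:
n1 = NOT p = NOT 0 = 1
n2 = n1 AND q = 1 AND 0 = 0
n3 = n2 OR n1 = 0 OR 1 = 1
n4 = n3 AND r = 1 AND 0 = 0
n5 = n2 OR n1 = 0 OR 1 = 1
So n4 = 0 and n5 = 1.

p=0 q=0 r=0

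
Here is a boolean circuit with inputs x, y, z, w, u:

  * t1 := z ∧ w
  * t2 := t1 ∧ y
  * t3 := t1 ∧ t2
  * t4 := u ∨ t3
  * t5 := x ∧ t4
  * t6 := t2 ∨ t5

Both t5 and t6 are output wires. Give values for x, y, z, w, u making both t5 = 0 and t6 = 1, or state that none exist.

Check with x=0, y=1, z=1, w=1, u=1:
t1 = z ∧ w = 1 ∧ 1 = 1
t2 = t1 ∧ y = 1 ∧ 1 = 1
t3 = t1 ∧ t2 = 1 ∧ 1 = 1
t4 = u ∨ t3 = 1 ∨ 1 = 1
t5 = x ∧ t4 = 0 ∧ 1 = 0
t6 = t2 ∨ t5 = 1 ∨ 0 = 1
So t5 = 0 and t6 = 1.

x=0, y=1, z=1, w=1, u=1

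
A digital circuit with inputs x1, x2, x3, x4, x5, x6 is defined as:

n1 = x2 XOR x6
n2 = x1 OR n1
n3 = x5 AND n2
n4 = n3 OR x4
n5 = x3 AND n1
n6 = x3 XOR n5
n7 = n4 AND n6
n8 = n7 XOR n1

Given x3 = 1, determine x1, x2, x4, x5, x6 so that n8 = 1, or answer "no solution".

x1=1, x2=1, x4=1, x5=0, x6=1

Check with x3 = 1 and x1=1, x2=1, x4=1, x5=0, x6=1:
n1 = x2 XOR x6 = 1 XOR 1 = 0
n2 = x1 OR n1 = 1 OR 0 = 1
n3 = x5 AND n2 = 0 AND 1 = 0
n4 = n3 OR x4 = 0 OR 1 = 1
n5 = x3 AND n1 = 1 AND 0 = 0
n6 = x3 XOR n5 = 1 XOR 0 = 1
n7 = n4 AND n6 = 1 AND 1 = 1
n8 = n7 XOR n1 = 1 XOR 0 = 1
So n8 = 1.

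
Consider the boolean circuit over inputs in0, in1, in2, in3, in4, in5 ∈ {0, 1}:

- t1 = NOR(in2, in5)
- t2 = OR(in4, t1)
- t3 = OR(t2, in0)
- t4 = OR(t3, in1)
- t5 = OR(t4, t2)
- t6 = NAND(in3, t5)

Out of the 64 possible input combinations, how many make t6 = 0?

t6 = NAND(in3, t5) must be 0, so both in3 = 1 and t5 = 1.
Enumerating the 64 input combinations, 29 give t6 = 0 and 35 give t6 = 1.

29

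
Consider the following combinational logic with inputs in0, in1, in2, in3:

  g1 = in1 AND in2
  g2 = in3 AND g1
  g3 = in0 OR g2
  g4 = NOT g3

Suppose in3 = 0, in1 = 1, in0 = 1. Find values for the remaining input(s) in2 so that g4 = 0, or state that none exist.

Check with in3 = 0, in1 = 1, in0 = 1 and in2=0:
g1 = in1 AND in2 = 1 AND 0 = 0
g2 = in3 AND g1 = 0 AND 0 = 0
g3 = in0 OR g2 = 1 OR 0 = 1
g4 = NOT g3 = NOT 1 = 0
So g4 = 0.

in2=0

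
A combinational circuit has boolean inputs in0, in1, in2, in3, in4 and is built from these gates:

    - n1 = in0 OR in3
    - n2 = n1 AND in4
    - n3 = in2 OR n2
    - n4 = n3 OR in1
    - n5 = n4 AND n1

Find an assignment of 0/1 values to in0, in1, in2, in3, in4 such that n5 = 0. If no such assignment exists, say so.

in0=0, in1=1, in2=0, in3=0, in4=1

n5 = n4 AND n1 must be 0, so at least one of n4, n1 is 0.
Check with in0=0, in1=1, in2=0, in3=0, in4=1:
n1 = in0 OR in3 = 0 OR 0 = 0
n2 = n1 AND in4 = 0 AND 1 = 0
n3 = in2 OR n2 = 0 OR 0 = 0
n4 = n3 OR in1 = 0 OR 1 = 1
n5 = n4 AND n1 = 1 AND 0 = 0
So n5 = 0 as required.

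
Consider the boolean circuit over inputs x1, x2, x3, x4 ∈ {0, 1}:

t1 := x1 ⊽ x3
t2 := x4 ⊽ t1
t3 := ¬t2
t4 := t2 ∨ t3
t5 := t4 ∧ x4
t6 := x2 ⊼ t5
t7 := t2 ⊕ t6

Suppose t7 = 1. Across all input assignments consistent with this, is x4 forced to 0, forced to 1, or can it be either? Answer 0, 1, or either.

Both values of x4 occur among assignments with t7 = 1:
  x4=0: x1=0, x2=0, x3=0, x4=0
  x4=1: x1=0, x2=0, x3=0, x4=1

either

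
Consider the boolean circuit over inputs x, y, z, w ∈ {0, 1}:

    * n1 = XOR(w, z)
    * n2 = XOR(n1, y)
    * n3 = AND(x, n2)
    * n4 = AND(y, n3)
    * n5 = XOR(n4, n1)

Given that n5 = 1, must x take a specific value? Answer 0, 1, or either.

either

Both values of x occur among assignments with n5 = 1:
  x=0: x=0, y=0, z=0, w=1
  x=1: x=1, y=0, z=0, w=1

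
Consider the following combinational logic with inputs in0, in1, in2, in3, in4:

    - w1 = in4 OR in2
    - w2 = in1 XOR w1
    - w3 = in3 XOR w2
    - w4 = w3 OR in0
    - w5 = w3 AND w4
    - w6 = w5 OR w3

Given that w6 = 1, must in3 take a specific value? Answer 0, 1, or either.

either

Both values of in3 occur among assignments with w6 = 1:
  in3=0: in0=0, in1=0, in2=0, in3=0, in4=1
  in3=1: in0=0, in1=0, in2=0, in3=1, in4=0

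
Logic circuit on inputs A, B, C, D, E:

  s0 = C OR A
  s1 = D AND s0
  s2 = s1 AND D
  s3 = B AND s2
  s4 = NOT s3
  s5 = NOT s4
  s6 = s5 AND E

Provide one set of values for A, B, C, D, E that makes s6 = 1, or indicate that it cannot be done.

s6 = s5 AND E must be 1, so both s5 = 1 and E = 1.
s5 = NOT s4 must be 1, so s4 = 0.
Check with A=1, B=1, C=0, D=1, E=1:
s0 = C OR A = 0 OR 1 = 1
s1 = D AND s0 = 1 AND 1 = 1
s2 = s1 AND D = 1 AND 1 = 1
s3 = B AND s2 = 1 AND 1 = 1
s4 = NOT s3 = NOT 1 = 0
s5 = NOT s4 = NOT 0 = 1
s6 = s5 AND E = 1 AND 1 = 1
So s6 = 1 as required.

A=1, B=1, C=0, D=1, E=1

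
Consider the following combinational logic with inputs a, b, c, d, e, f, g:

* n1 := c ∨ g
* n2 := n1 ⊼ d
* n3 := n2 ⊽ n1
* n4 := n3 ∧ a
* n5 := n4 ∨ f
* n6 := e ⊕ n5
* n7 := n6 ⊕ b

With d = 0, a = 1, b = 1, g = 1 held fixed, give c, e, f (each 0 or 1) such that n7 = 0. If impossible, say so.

c=1, e=0, f=1

n7 = n6 ⊕ b must be 0, so n6 and b are equal.
Check with d = 0, a = 1, b = 1, g = 1 and c=1, e=0, f=1:
n1 = c ∨ g = 1 ∨ 1 = 1
n2 = n1 ⊼ d = 1 ⊼ 0 = 1
n3 = n2 ⊽ n1 = 1 ⊽ 1 = 0
n4 = n3 ∧ a = 0 ∧ 1 = 0
n5 = n4 ∨ f = 0 ∨ 1 = 1
n6 = e ⊕ n5 = 0 ⊕ 1 = 1
n7 = n6 ⊕ b = 1 ⊕ 1 = 0
So n7 = 0.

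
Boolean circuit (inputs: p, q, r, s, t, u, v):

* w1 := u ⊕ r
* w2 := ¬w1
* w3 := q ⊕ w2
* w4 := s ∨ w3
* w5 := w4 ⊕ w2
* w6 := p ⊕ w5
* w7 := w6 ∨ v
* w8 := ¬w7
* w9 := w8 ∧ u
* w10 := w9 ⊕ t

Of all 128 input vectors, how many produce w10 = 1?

w10 = w9 ⊕ t must be 1, so w9 and t differ.
Enumerating the 128 input combinations, 64 give w10 = 1 and 64 give w10 = 0.

64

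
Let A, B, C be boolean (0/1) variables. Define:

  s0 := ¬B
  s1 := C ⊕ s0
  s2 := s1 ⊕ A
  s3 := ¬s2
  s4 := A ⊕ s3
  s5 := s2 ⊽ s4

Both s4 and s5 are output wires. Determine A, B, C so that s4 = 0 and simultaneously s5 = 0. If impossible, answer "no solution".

Check with A=0 B=1 C=1:
s0 = ¬B = ¬1 = 0
s1 = C ⊕ s0 = 1 ⊕ 0 = 1
s2 = s1 ⊕ A = 1 ⊕ 0 = 1
s3 = ¬s2 = ¬1 = 0
s4 = A ⊕ s3 = 0 ⊕ 0 = 0
s5 = s2 ⊽ s4 = 1 ⊽ 0 = 0
So s4 = 0 and s5 = 0.

A=0 B=1 C=1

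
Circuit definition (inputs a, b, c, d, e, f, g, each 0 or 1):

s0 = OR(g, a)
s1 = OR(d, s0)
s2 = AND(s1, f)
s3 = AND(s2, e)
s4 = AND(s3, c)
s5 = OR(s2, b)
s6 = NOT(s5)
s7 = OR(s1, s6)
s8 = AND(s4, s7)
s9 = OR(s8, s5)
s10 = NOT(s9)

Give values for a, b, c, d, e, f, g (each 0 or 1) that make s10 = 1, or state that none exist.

Check with a=1 b=0 c=0 d=1 e=0 f=0 g=1:
s0 = OR(g, a) = OR(1, 1) = 1
s1 = OR(d, s0) = OR(1, 1) = 1
s2 = AND(s1, f) = AND(1, 0) = 0
s3 = AND(s2, e) = AND(0, 0) = 0
s4 = AND(s3, c) = AND(0, 0) = 0
s5 = OR(s2, b) = OR(0, 0) = 0
s6 = NOT(s5) = NOT 0 = 1
s7 = OR(s1, s6) = OR(1, 1) = 1
s8 = AND(s4, s7) = AND(0, 1) = 0
s9 = OR(s8, s5) = OR(0, 0) = 0
s10 = NOT(s9) = NOT 0 = 1
So s10 = 1 as required.

a=1 b=0 c=0 d=1 e=0 f=0 g=1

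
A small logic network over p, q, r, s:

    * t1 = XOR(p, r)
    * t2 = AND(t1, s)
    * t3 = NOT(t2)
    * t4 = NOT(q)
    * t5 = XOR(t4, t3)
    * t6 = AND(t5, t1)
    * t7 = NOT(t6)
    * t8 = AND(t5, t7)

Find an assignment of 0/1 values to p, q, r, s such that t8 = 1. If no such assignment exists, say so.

p=0 q=1 r=0 s=0

t8 = AND(t5, t7) must be 1, so both t5 = 1 and t7 = 1.
t5 = XOR(t4, t3) must be 1, so t4 and t3 differ.
t7 = NOT(t6) must be 1, so t6 = 0.
Check with p=0 q=1 r=0 s=0:
t1 = XOR(p, r) = XOR(0, 0) = 0
t2 = AND(t1, s) = AND(0, 0) = 0
t3 = NOT(t2) = NOT 0 = 1
t4 = NOT(q) = NOT 1 = 0
t5 = XOR(t4, t3) = XOR(0, 1) = 1
t6 = AND(t5, t1) = AND(1, 0) = 0
t7 = NOT(t6) = NOT 0 = 1
t8 = AND(t5, t7) = AND(1, 1) = 1
So t8 = 1 as required.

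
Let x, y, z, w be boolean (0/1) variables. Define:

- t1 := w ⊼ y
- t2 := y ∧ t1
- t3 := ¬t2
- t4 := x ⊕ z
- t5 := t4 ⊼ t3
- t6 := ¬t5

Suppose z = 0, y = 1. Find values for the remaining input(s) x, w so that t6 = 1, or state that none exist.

x=1 w=1

Check with z = 0, y = 1 and x=1, w=1:
t1 = w ⊼ y = 1 ⊼ 1 = 0
t2 = y ∧ t1 = 1 ∧ 0 = 0
t3 = ¬t2 = ¬0 = 1
t4 = x ⊕ z = 1 ⊕ 0 = 1
t5 = t4 ⊼ t3 = 1 ⊼ 1 = 0
t6 = ¬t5 = ¬0 = 1
So t6 = 1.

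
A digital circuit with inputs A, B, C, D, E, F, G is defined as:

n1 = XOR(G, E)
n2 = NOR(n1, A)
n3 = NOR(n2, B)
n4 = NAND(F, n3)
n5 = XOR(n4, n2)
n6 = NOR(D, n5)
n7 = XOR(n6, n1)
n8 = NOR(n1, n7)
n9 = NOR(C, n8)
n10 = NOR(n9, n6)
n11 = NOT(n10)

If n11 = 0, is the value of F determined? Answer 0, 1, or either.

either

Both values of F occur among assignments with n11 = 0:
  F=0: A=0, B=0, C=0, D=1, E=0, F=0, G=0
  F=1: A=0, B=0, C=0, D=1, E=0, F=1, G=0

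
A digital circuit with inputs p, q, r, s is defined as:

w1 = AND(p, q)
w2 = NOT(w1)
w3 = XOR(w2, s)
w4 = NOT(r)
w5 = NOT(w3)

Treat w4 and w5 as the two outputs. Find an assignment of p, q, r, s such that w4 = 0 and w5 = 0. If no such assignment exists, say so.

p=0 q=0 r=1 s=0

Check with p=0 q=0 r=1 s=0:
w1 = AND(p, q) = AND(0, 0) = 0
w2 = NOT(w1) = NOT 0 = 1
w3 = XOR(w2, s) = XOR(1, 0) = 1
w4 = NOT(r) = NOT 1 = 0
w5 = NOT(w3) = NOT 1 = 0
So w4 = 0 and w5 = 0.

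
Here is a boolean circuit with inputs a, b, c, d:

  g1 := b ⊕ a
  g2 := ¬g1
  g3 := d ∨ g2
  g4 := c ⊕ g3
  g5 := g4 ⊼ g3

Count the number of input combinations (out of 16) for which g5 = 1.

g5 = g4 ⊼ g3 must be 1, so at least one of g4, g3 is 0.
Enumerating the 16 input combinations, 10 give g5 = 1 and 6 give g5 = 0.

10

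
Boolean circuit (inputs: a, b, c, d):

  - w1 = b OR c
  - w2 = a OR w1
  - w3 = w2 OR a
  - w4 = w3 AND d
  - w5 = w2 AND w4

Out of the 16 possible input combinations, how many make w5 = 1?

w5 = w2 AND w4 must be 1, so both w2 = 1 and w4 = 1.
w2 = a OR w1 must be 1, so at least one of a, w1 is 1.
w4 = w3 AND d must be 1, so both w3 = 1 and d = 1.
Enumerating the 16 input combinations, 7 give w5 = 1 and 9 give w5 = 0.

7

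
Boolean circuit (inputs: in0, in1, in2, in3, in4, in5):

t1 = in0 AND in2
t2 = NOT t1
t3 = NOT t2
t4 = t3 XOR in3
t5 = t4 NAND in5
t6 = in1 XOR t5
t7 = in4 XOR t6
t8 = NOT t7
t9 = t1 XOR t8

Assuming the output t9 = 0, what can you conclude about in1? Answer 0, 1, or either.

either

Both values of in1 occur among assignments with t9 = 0:
  in1=0: in0=0, in1=0, in2=0, in3=0, in4=0, in5=0
  in1=1: in0=0, in1=1, in2=0, in3=0, in4=1, in5=0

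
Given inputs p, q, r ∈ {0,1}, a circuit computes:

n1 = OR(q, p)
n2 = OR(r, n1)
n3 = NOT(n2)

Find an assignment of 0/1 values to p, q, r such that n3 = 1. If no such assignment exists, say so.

p=0 q=0 r=0

n3 = NOT(n2) must be 1, so n2 = 0.
Check with p=0 q=0 r=0:
n1 = OR(q, p) = OR(0, 0) = 0
n2 = OR(r, n1) = OR(0, 0) = 0
n3 = NOT(n2) = NOT 0 = 1
So n3 = 1 as required.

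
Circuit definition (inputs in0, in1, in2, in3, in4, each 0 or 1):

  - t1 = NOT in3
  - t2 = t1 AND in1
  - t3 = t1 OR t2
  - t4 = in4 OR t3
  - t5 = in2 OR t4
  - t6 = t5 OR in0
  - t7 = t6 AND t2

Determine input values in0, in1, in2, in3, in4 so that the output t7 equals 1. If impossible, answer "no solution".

t7 = t6 AND t2 must be 1, so both t6 = 1 and t2 = 1.
t6 = t5 OR in0 must be 1, so at least one of t5, in0 is 1.
t2 = t1 AND in1 must be 1, so both t1 = 1 and in1 = 1.
Check with in0=0, in1=1, in2=1, in3=0, in4=1:
t1 = NOT in3 = NOT 0 = 1
t2 = t1 AND in1 = 1 AND 1 = 1
t3 = t1 OR t2 = 1 OR 1 = 1
t4 = in4 OR t3 = 1 OR 1 = 1
t5 = in2 OR t4 = 1 OR 1 = 1
t6 = t5 OR in0 = 1 OR 0 = 1
t7 = t6 AND t2 = 1 AND 1 = 1
So t7 = 1 as required.

in0=0, in1=1, in2=1, in3=0, in4=1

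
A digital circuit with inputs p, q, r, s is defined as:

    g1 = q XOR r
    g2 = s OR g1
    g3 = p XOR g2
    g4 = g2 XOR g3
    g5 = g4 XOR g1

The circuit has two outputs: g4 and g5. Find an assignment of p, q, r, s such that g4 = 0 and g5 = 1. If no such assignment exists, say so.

p=0, q=0, r=1, s=0

Check with p=0, q=0, r=1, s=0:
g1 = q XOR r = 0 XOR 1 = 1
g2 = s OR g1 = 0 OR 1 = 1
g3 = p XOR g2 = 0 XOR 1 = 1
g4 = g2 XOR g3 = 1 XOR 1 = 0
g5 = g4 XOR g1 = 0 XOR 1 = 1
So g4 = 0 and g5 = 1.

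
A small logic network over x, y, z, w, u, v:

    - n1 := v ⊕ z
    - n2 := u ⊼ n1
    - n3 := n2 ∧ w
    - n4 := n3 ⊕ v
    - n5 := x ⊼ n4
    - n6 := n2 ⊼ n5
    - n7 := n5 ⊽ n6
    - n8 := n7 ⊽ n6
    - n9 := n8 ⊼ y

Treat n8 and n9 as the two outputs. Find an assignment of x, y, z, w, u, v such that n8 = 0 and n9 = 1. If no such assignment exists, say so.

x=1, y=1, z=1, w=1, u=1, v=0

Check with x=1, y=1, z=1, w=1, u=1, v=0:
n1 = v ⊕ z = 0 ⊕ 1 = 1
n2 = u ⊼ n1 = 1 ⊼ 1 = 0
n3 = n2 ∧ w = 0 ∧ 1 = 0
n4 = n3 ⊕ v = 0 ⊕ 0 = 0
n5 = x ⊼ n4 = 1 ⊼ 0 = 1
n6 = n2 ⊼ n5 = 0 ⊼ 1 = 1
n7 = n5 ⊽ n6 = 1 ⊽ 1 = 0
n8 = n7 ⊽ n6 = 0 ⊽ 1 = 0
n9 = n8 ⊼ y = 0 ⊼ 1 = 1
So n8 = 0 and n9 = 1.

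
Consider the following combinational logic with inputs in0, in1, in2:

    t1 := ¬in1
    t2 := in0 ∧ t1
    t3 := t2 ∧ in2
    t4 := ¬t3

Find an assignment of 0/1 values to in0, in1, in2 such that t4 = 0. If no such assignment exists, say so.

in0=1, in1=0, in2=1

t4 = ¬t3 must be 0, so t3 = 1.
t3 = t2 ∧ in2 must be 1, so both t2 = 1 and in2 = 1.
Check with in0=1, in1=0, in2=1:
t1 = ¬in1 = ¬0 = 1
t2 = in0 ∧ t1 = 1 ∧ 1 = 1
t3 = t2 ∧ in2 = 1 ∧ 1 = 1
t4 = ¬t3 = ¬1 = 0
So t4 = 0 as required.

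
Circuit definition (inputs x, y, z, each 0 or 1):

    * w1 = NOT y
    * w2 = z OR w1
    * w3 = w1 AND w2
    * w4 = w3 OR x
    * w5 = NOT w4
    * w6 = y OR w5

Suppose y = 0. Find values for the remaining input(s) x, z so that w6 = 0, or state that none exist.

x=1, z=0

w6 = y OR w5 must be 0, so both y = 0 and w5 = 0.
w5 = NOT w4 must be 0, so w4 = 1.
Check with y = 0 and x=1, z=0:
w1 = NOT y = NOT 0 = 1
w2 = z OR w1 = 0 OR 1 = 1
w3 = w1 AND w2 = 1 AND 1 = 1
w4 = w3 OR x = 1 OR 1 = 1
w5 = NOT w4 = NOT 1 = 0
w6 = y OR w5 = 0 OR 0 = 0
So w6 = 0.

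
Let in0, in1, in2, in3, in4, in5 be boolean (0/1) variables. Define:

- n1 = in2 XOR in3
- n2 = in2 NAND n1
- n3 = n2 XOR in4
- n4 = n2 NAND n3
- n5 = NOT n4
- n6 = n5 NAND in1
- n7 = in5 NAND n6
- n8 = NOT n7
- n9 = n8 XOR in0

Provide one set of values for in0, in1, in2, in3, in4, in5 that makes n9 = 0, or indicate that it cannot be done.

Check with in0=1, in1=1, in2=0, in3=0, in4=1, in5=1:
n1 = in2 XOR in3 = 0 XOR 0 = 0
n2 = in2 NAND n1 = 0 NAND 0 = 1
n3 = n2 XOR in4 = 1 XOR 1 = 0
n4 = n2 NAND n3 = 1 NAND 0 = 1
n5 = NOT n4 = NOT 1 = 0
n6 = n5 NAND in1 = 0 NAND 1 = 1
n7 = in5 NAND n6 = 1 NAND 1 = 0
n8 = NOT n7 = NOT 0 = 1
n9 = n8 XOR in0 = 1 XOR 1 = 0
So n9 = 0 as required.

in0=1, in1=1, in2=0, in3=0, in4=1, in5=1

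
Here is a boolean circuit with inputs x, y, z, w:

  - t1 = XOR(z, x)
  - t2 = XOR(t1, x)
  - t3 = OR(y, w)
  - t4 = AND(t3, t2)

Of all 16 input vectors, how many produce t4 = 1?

t4 = AND(t3, t2) must be 1, so both t3 = 1 and t2 = 1.
t3 = OR(y, w) must be 1, so at least one of y, w is 1.
Satisfying assignments:
  x=0, y=0, z=1, w=1
  x=0, y=1, z=1, w=0
  x=0, y=1, z=1, w=1
  x=1, y=0, z=1, w=1
  x=1, y=1, z=1, w=0
  x=1, y=1, z=1, w=1

6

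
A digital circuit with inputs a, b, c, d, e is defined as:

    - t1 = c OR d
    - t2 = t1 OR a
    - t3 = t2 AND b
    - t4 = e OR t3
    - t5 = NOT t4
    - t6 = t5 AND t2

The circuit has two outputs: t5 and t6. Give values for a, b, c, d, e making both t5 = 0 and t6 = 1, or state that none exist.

Across all 32 input combinations, none give both t5 = 0 and t6 = 1.

no solution exists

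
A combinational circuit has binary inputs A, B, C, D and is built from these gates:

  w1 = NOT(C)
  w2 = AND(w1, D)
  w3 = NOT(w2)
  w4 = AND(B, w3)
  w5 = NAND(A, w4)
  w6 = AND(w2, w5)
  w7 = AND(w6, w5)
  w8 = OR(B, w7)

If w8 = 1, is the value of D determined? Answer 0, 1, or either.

Both values of D occur among assignments with w8 = 1:
  D=0: A=0, B=1, C=0, D=0
  D=1: A=0, B=0, C=0, D=1

either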